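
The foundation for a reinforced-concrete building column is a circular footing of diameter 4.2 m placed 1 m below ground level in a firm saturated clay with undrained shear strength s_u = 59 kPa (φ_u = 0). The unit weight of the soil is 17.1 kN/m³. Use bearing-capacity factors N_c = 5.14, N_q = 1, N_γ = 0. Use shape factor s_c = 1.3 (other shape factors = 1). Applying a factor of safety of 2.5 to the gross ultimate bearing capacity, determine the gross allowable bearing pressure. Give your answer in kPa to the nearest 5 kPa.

Overburden at base level: q = 17.1 × 1 = 17.1 kPa.
Cohesion term c·N_c·s_c = 59 × 5.14 × 1.3 = 394.24 kPa; surcharge term q·N_q = 17.1 × 1 = 17.1 kPa.
q_ult = 394.24 + 17.1 = 411.34 kPa.
q_all = q_ult / FS = 411.34 / 2.5 = 164.54 kPa.

q_all ≈ 165 kPa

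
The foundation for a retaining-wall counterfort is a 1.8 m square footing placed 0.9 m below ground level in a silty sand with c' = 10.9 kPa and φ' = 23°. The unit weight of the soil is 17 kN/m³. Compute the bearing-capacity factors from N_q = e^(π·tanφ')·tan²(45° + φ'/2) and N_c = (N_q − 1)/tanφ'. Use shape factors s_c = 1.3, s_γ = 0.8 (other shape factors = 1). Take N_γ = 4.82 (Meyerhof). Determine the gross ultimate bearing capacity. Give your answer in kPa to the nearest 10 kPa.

tan23° = 0.4245, so N_q = e^(π×0.4245)·tan²(56.5°) = 3.794 × 2.283 = 8.66.
N_c = (8.66 − 1)/tan23° = 18.05.
Overburden at base level: q = 17 × 0.9 = 15.3 kPa.
Cohesion term c·N_c·s_c = 10.9 × 18.049 × 1.3 = 255.75 kPa; surcharge term q·N_q = 15.3 × 8.6612 = 132.52 kPa; self-weight term 0.5·γ·B·N_γ·s_γ = 0.5 × 17 × 1.8 × 4.82 × 0.8 = 58.997 kPa.
q_ult = 255.75 + 132.52 + 58.997 = 447.26 kPa.

q_ult ≈ 450 kPa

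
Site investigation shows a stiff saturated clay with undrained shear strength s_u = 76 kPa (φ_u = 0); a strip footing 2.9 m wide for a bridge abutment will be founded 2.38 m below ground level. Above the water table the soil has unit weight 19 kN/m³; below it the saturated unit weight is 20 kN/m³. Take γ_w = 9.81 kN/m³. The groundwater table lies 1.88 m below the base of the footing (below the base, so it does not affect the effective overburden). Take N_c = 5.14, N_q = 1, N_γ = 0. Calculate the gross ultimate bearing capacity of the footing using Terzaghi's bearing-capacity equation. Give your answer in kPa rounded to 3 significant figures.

Overburden at base level: q = 19 × 2.38 = 45.22 kPa.
Cohesion term c·N_c = 76 × 5.14 = 390.64 kPa; surcharge term q·N_q = 45.22 × 1 = 45.22 kPa.
q_ult = 390.64 + 45.22 = 435.86 kPa.

q_ult ≈ 436 kPa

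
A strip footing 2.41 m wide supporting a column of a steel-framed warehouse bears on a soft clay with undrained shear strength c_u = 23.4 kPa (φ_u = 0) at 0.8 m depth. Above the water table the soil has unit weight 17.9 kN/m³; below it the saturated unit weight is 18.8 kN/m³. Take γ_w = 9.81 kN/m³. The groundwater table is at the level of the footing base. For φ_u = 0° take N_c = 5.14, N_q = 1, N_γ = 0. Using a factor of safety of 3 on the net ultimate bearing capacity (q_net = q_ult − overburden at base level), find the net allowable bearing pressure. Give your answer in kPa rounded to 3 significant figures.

q_all(net) ≈ 40.1 kPa

q = γ·D_f = 17.9 × 0.8 = 14.32 kPa.
c·N_c = 23.4 × 5.14 = 120.28 kPa
q·N_q = 14.32 × 1 = 14.32 kPa
q_ult = 120.28 + 14.32 = 134.6 kPa.
q_net = 134.6 − 14.32 = 120.28 kPa.
q_all(net) = 120.28 / 3 = 40.092 kPa.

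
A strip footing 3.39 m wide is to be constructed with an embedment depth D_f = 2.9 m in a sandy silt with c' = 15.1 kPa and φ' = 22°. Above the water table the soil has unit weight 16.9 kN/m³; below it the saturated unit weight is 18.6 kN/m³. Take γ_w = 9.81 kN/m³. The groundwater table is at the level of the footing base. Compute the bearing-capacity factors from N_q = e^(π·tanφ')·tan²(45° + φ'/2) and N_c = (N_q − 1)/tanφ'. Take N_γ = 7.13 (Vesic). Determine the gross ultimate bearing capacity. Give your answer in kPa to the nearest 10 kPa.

tan22° = 0.404, so N_q = e^(π×0.404)·tan²(56°) = 3.558 × 2.198 = 7.82.
N_c = (7.82 − 1)/tan22° = 16.88.
Effective surcharge at the founding depth q = γ·D_f = 16.9 × 2.9 = 49.01 kPa.
The water table coincides with the base, so in the self-weight term γ → γ' = 8.79 kN/m³.
q_ult = c·N_c + q·N_q + 0.5·γ·B·N_γ
     = 15.1 × 16.883 + 49.01 × 7.8211 + 0.5 × 8.79 × 3.39 × 7.13
     = 254.93 + 383.31 + 106.23 = 744.47 kPa.

q_ult ≈ 740 kPa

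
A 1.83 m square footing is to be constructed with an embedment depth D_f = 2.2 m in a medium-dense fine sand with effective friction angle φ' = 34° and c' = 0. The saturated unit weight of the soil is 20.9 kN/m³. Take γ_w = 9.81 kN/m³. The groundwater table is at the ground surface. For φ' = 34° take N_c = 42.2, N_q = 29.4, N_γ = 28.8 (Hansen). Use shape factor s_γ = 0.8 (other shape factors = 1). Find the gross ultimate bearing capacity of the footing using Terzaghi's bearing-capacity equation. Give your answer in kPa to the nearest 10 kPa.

q_ult ≈ 950 kPa

With the water table at the surface the whole profile is submerged: γ' = 20.9 − 9.81 = 11.09 kN/m³, so q = γ'·D_f = 24.398 kPa; the same γ' applies in the ½γBN_γ term.
q_ult = q·N_q + 0.5·γ·B·N_γ·s_γ
     = 24.398 × 29.4 + 0.5 × 11.09 × 1.83 × 28.8 × 0.8
     = 717.3 + 233.79 = 951.1 kPa.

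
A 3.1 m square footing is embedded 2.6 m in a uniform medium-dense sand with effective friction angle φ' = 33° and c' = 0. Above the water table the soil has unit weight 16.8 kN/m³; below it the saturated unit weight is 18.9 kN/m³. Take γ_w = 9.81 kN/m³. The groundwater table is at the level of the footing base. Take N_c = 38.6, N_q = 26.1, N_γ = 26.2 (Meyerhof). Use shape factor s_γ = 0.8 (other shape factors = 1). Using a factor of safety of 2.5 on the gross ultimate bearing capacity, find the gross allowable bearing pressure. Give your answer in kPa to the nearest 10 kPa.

Effective surcharge at the founding depth q = γ·D_f = 16.8 × 2.6 = 43.68 kPa.
The water table coincides with the base, so in the self-weight term γ → γ' = 9.09 kN/m³.
q_ult = q·N_q + 0.5·γ·B·N_γ·s_γ
     = 43.68 × 26.1 + 0.5 × 9.09 × 3.1 × 26.2 × 0.8
     = 1140 + 295.32 = 1435.4 kPa.
q_all = 1435.4 / 2.5 = 574.15 kPa.

q_all ≈ 570 kPa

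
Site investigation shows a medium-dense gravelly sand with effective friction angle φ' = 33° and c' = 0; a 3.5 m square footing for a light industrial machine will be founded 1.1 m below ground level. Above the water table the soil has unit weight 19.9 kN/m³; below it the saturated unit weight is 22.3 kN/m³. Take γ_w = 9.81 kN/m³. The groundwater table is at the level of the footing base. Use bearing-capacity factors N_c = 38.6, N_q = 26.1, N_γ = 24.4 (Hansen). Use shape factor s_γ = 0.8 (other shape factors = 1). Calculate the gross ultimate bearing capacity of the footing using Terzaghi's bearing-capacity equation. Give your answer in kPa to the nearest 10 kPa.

Effective surcharge at the founding depth q = γ·D_f = 19.9 × 1.1 = 21.89 kPa.
The water table coincides with the base, so in the self-weight term γ → γ' = 12.49 kN/m³.
q_ult = q·N_q + 0.5·γ·B·N_γ·s_γ
     = 21.89 × 26.1 + 0.5 × 12.49 × 3.5 × 24.4 × 0.8
     = 571.33 + 426.66 = 997.99 kPa.

q_ult ≈ 1000 kPa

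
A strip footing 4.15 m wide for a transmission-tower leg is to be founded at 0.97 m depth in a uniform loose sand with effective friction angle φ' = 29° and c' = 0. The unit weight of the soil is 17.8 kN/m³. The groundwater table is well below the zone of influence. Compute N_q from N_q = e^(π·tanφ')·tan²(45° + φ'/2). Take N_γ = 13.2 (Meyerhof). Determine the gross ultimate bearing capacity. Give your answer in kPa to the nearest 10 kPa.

q_ult ≈ 770 kPa

tan29° = 0.5543, so N_q = e^(π×0.5543)·tan²(59.5°) = 5.705 × 2.882 = 16.44.
Overburden at base level: q = 17.8 × 0.97 = 17.266 kPa.
Surcharge term q·N_q = 17.266 × 16.443 = 283.91 kPa; self-weight term 0.5·γ·B·N_γ = 0.5 × 17.8 × 4.15 × 13.2 = 487.54 kPa.
q_ult = 283.91 + 487.54 = 771.45 kPa.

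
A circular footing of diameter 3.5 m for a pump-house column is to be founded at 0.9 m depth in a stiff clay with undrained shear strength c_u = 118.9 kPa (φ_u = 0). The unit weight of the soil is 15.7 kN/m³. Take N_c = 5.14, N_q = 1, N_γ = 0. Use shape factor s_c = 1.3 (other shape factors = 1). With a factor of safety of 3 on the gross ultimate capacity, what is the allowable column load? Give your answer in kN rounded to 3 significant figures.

q = γ·D_f = 15.7 × 0.9 = 14.13 kPa.
c·N_c·s_c = 118.9 × 5.14 × 1.3 = 794.49 kPa
q·N_q = 14.13 × 1 = 14.13 kPa
q_ult = 794.49 + 14.13 = 808.62 kPa.
Gross allowable pressure q_all = 808.62 / 3 = 269.54 kPa.
Footing area = 9.6211 m², so allowable column load = 269.54 × 9.6211 = 2593.3 kN.

P_all ≈ 2590 kN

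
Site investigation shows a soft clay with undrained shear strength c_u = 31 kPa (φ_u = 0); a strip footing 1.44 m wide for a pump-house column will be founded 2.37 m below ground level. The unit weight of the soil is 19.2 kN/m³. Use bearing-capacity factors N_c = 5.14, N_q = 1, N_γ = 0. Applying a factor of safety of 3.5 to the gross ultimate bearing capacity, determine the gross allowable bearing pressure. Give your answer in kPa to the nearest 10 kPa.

q_all ≈ 60 kPa

Overburden at base level: q = 19.2 × 2.37 = 45.504 kPa.
Cohesion term c·N_c = 31 × 5.14 = 159.34 kPa; surcharge term q·N_q = 45.504 × 1 = 45.504 kPa.
q_ult = 159.34 + 45.504 = 204.84 kPa.
q_all = q_ult / FS = 204.84 / 3.5 = 58.527 kPa.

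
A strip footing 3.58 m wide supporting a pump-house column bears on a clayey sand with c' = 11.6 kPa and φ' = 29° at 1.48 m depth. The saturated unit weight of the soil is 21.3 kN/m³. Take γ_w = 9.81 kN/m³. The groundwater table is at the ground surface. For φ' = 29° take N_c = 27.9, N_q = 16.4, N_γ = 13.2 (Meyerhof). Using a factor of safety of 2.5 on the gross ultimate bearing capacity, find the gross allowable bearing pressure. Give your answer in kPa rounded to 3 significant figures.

Water table at ground surface, so effective unit weight γ' = 21.3 − 9.81 = 11.49 kN/m³ is used throughout; overburden q = 11.49 × 1.48 = 17.005 kPa; the same γ' applies in the ½γBN_γ term.
Cohesion term c·N_c = 11.6 × 27.9 = 323.64 kPa; surcharge term q·N_q = 17.005 × 16.4 = 278.89 kPa; self-weight term 0.5·γ·B·N_γ = 0.5 × 11.49 × 3.58 × 13.2 = 271.49 kPa.
q_ult = 323.64 + 278.89 + 271.49 = 874.01 kPa.
q_all = 874.01 / 2.5 = 349.6 kPa.

q_all ≈ 350 kPa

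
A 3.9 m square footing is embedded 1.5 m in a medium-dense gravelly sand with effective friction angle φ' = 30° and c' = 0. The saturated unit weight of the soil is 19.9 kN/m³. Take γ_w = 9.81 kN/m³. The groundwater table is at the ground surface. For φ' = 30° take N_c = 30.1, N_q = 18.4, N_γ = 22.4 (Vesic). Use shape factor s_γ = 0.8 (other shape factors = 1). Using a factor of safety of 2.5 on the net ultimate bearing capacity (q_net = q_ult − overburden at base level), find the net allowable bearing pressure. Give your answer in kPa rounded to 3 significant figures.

γ' = 19.9 − 9.81 = 10.09 kN/m³ (submerged throughout). q = 10.09 × 1.5 = 15.135 kPa; the same γ' applies in the ½γBN_γ term.
q·N_q = 15.135 × 18.4 = 278.48 kPa
0.5·γ·B·N_γ·s_γ = 0.5 × 10.09 × 3.9 × 22.4 × 0.8 = 352.58 kPa
q_ult = 278.48 + 352.58 = 631.07 kPa.
q_net = 631.07 − 15.135 = 615.93 kPa.
q_all(net) = 615.93 / 2.5 = 246.37 kPa.

q_all(net) ≈ 246 kPa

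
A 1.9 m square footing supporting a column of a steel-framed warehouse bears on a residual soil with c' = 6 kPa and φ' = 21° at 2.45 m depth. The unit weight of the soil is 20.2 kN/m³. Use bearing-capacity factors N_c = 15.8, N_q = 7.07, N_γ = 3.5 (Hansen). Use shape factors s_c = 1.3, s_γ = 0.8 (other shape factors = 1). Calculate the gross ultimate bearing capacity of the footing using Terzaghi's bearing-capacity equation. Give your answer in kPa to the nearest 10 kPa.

q_ult ≈ 530 kPa

q = γ·D_f = 20.2 × 2.45 = 49.49 kPa.
c·N_c·s_c = 6 × 15.8 × 1.3 = 123.24 kPa
q·N_q = 49.49 × 7.07 = 349.89 kPa
0.5·γ·B·N_γ·s_γ = 0.5 × 20.2 × 1.9 × 3.5 × 0.8 = 53.732 kPa
q_ult = 123.24 + 349.89 + 53.732 = 526.87 kPa.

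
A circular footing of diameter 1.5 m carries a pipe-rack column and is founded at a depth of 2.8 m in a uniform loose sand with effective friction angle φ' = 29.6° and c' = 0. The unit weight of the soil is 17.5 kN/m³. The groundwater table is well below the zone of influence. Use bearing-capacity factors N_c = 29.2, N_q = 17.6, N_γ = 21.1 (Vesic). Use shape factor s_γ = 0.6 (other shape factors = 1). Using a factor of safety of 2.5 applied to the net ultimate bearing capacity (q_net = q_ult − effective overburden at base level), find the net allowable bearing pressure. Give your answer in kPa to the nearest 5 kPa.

q = γ·D_f = 17.5 × 2.8 = 49 kPa.
q·N_q = 49 × 17.6 = 862.4 kPa
0.5·γ·B·N_γ·s_γ = 0.5 × 17.5 × 1.5 × 21.1 × 0.6 = 166.16 kPa
q_ult = 862.4 + 166.16 = 1028.6 kPa.
Net ultimate: q_net = 1028.6 − 49 = 979.56 kPa.
q_all(net) = 979.56 / 2.5 = 391.82 kPa.

q_all(net) ≈ 390 kPa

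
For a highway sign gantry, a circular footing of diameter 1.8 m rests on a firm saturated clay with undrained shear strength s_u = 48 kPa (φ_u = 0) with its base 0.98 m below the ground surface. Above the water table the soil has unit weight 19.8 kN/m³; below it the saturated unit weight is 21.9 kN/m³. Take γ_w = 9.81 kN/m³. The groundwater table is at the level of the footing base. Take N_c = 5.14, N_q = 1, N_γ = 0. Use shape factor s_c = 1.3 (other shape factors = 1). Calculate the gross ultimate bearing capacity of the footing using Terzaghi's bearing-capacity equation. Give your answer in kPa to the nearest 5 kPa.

q = γ·D_f = 19.8 × 0.98 = 19.404 kPa.
c·N_c·s_c = 48 × 5.14 × 1.3 = 320.74 kPa
q·N_q = 19.404 × 1 = 19.404 kPa
q_ult = 320.74 + 19.404 = 340.14 kPa.

q_ult ≈ 340 kPa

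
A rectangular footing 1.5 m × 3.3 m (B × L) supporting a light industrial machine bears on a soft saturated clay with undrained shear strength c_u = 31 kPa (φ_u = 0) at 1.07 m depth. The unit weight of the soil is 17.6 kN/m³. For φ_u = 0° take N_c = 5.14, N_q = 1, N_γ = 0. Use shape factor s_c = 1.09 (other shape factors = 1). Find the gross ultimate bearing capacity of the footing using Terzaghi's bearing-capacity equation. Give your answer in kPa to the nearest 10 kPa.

q_ult ≈ 190 kPa

Effective surcharge at the founding depth q = γ·D_f = 17.6 × 1.07 = 18.832 kPa.
q_ult = c·N_c·s_c + q·N_q
     = 31 × 5.14 × 1.09 + 18.832 × 1
     = 173.68 + 18.832 = 192.51 kPa.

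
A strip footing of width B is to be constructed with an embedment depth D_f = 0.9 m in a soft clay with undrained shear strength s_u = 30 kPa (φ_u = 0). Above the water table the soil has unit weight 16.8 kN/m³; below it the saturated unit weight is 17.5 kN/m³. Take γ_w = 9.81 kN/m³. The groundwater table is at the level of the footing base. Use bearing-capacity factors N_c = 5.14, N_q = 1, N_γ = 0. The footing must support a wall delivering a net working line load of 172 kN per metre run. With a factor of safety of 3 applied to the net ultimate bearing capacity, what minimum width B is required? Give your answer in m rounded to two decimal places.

Overburden at base level: q = 16.8 × 0.9 = 15.12 kPa.
Cohesion term c·N_c = 30 × 5.14 = 154.2 kPa; surcharge term q·N_q = 15.12 × 1 = 15.12 kPa.
q_ult = 154.2 + 15.12 = 169.32 kPa.
For φ = 0 the ½γBN_γ term vanishes, so q_ult is independent of B. q_net = 169.32 − 15.12 = 154.2 kPa; q_all(net) = 154.2/3 = 51.4 kPa.
Required width B = w / q_all(net) = 172 / 51.4 = 3.346 m.

B = 3.35 m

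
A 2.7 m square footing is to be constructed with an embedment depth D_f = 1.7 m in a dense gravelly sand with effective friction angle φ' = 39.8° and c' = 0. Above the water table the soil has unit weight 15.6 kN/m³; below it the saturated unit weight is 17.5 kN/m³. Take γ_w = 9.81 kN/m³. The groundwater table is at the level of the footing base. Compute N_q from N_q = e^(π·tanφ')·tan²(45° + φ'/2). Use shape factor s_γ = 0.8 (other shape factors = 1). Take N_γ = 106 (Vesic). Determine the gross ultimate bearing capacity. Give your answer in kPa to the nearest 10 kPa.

tan39.8° = 0.8332, so N_q = e^(π×0.8332)·tan²(64.9°) = 13.701 × 4.557 = 62.44.
Overburden at base level: q = 15.6 × 1.7 = 26.52 kPa.
Below the base the soil is submerged, so the ½γBN_γ term uses γ' = 17.5 − 9.81 = 7.69 kN/m³.
Surcharge term q·N_q = 26.52 × 62.439 = 1655.9 kPa; self-weight term 0.5·γ·B·N_γ·s_γ = 0.5 × 7.69 × 2.7 × 106 × 0.8 = 880.35 kPa.
q_ult = 1655.9 + 880.35 = 2536.2 kPa.

q_ult ≈ 2540 kPa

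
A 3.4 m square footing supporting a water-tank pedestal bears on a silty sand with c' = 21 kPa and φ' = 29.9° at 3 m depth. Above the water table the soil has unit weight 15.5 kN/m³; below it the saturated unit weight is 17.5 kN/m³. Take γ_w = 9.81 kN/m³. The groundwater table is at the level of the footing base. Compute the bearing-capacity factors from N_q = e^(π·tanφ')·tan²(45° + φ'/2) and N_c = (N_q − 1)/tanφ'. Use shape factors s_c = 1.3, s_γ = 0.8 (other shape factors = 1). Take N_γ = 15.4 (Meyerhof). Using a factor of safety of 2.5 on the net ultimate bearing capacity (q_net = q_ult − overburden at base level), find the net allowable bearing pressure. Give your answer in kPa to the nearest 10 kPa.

N_q = e^(π·tan29.9°)·tan²(59.95°) = 18.19; N_c = (N_q − 1)/tanφ' = 29.9.
Overburden at base level: q = 15.5 × 3 = 46.5 kPa.
Below the base the soil is submerged, so the ½γBN_γ term uses γ' = 17.5 − 9.81 = 7.69 kN/m³.
Cohesion term c·N_c·s_c = 21 × 29.901 × 1.3 = 816.29 kPa; surcharge term q·N_q = 46.5 × 18.194 = 846.01 kPa; self-weight term 0.5·γ·B·N_γ·s_γ = 0.5 × 7.69 × 3.4 × 15.4 × 0.8 = 161.06 kPa.
q_ult = 816.29 + 846.01 + 161.06 = 1823.4 kPa.
q_net = 1823.4 − 46.5 = 1776.9 kPa.
q_all(net) = 1776.9 / 2.5 = 710.75 kPa.

q_all(net) ≈ 710 kPa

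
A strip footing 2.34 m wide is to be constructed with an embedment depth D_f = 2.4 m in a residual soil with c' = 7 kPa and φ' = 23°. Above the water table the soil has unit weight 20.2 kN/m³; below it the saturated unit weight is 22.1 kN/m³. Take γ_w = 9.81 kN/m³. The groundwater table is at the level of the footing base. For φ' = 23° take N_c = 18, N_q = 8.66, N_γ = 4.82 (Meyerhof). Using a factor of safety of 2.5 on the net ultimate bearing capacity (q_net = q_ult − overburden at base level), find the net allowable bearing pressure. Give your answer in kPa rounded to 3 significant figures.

q = γ·D_f = 20.2 × 2.4 = 48.48 kPa.
For the ½γBN_γ term take γ' = 22.1 − 9.81 = 12.29 kN/m³ (soil below base is submerged).
c·N_c = 7 × 18 = 126 kPa
q·N_q = 48.48 × 8.66 = 419.84 kPa
0.5·γ·B·N_γ = 0.5 × 12.29 × 2.34 × 4.82 = 69.308 kPa
q_ult = 126 + 419.84 + 69.308 = 615.15 kPa.
q_net = 615.15 − 48.48 = 566.67 kPa.
q_all(net) = 566.67 / 2.5 = 226.67 kPa.

q_all(net) ≈ 227 kPa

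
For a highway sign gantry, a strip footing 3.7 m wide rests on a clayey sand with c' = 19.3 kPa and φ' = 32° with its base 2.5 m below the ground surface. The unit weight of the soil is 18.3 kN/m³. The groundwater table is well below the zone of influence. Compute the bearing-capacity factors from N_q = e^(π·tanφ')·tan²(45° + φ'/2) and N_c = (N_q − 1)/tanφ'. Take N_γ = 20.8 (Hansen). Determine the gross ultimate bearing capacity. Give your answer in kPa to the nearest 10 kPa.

q_ult ≈ 2450 kPa

tan32° = 0.6249, so N_q = e^(π×0.6249)·tan²(61°) = 7.121 × 3.255 = 23.18.
N_c = (23.18 − 1)/tan32° = 35.49.
Overburden at base level: q = 18.3 × 2.5 = 45.75 kPa.
Cohesion term c·N_c = 19.3 × 35.49 = 684.96 kPa; surcharge term q·N_q = 45.75 × 23.177 = 1060.3 kPa; self-weight term 0.5·γ·B·N_γ = 0.5 × 18.3 × 3.7 × 20.8 = 704.18 kPa.
q_ult = 684.96 + 1060.3 + 704.18 = 2449.5 kPa.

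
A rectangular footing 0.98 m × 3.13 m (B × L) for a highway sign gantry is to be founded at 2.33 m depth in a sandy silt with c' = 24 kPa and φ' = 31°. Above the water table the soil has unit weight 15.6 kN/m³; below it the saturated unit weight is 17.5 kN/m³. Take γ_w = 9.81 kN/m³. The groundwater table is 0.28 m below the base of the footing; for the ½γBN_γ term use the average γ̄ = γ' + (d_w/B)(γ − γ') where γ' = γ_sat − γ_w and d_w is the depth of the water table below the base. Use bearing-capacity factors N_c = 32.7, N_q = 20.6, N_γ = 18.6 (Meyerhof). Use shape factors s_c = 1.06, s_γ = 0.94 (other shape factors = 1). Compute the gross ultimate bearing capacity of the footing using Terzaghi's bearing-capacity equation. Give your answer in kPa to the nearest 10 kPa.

Overburden at base level: q = 15.6 × 2.33 = 36.348 kPa.
The water table is 0.28 m below the base (< B = 0.98 m), so the ½γBN_γ term uses γ̄ = γ' + (d_w/B)(γ − γ') = 7.69 + (0.28/0.98)(15.6 − 7.69) = 9.95 kN/m³.
Cohesion term c·N_c·s_c = 24 × 32.7 × 1.06 = 831.89 kPa; surcharge term q·N_q = 36.348 × 20.6 = 748.77 kPa; self-weight term 0.5·γ·B·N_γ·s_γ = 0.5 × 9.95 × 0.98 × 18.6 × 0.94 = 85.243 kPa.
q_ult = 831.89 + 748.77 + 85.243 = 1665.9 kPa.

q_ult ≈ 1670 kPa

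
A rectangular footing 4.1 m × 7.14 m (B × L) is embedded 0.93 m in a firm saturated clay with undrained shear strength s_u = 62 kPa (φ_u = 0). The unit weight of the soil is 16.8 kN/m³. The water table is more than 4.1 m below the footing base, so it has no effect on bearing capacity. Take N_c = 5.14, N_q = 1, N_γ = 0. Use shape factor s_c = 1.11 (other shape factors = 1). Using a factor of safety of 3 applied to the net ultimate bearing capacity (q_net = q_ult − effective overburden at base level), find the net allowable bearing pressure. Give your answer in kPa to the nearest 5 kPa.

Overburden at base level: q = 16.8 × 0.93 = 15.624 kPa.
Cohesion term c·N_c·s_c = 62 × 5.14 × 1.11 = 353.73 kPa; surcharge term q·N_q = 15.624 × 1 = 15.624 kPa.
q_ult = 353.73 + 15.624 = 369.36 kPa.
Net ultimate: q_net = 369.36 − 15.624 = 353.73 kPa.
q_all(net) = 353.73 / 3 = 117.91 kPa.

q_all(net) ≈ 120 kPa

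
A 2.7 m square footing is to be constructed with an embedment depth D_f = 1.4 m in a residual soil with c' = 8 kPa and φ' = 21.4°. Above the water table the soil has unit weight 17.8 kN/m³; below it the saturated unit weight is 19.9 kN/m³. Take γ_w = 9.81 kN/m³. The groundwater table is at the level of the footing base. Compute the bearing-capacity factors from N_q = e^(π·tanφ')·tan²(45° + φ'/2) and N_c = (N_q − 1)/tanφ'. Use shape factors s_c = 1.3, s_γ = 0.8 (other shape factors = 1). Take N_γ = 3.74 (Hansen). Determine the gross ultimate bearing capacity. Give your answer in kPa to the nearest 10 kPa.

tan21.4° = 0.3919, so N_q = e^(π×0.3919)·tan²(55.7°) = 3.425 × 2.149 = 7.36.
N_c = (7.36 − 1)/tan21.4° = 16.23.
Overburden at base level: q = 17.8 × 1.4 = 24.92 kPa.
Below the base the soil is submerged, so the ½γBN_γ term uses γ' = 19.9 − 9.81 = 10.09 kN/m³.
Cohesion term c·N_c·s_c = 8 × 16.231 × 1.3 = 168.8 kPa; surcharge term q·N_q = 24.92 × 7.3609 = 183.43 kPa; self-weight term 0.5·γ·B·N_γ·s_γ = 0.5 × 10.09 × 2.7 × 3.74 × 0.8 = 40.756 kPa.
q_ult = 168.8 + 183.43 + 40.756 = 392.99 kPa.

q_ult ≈ 390 kPa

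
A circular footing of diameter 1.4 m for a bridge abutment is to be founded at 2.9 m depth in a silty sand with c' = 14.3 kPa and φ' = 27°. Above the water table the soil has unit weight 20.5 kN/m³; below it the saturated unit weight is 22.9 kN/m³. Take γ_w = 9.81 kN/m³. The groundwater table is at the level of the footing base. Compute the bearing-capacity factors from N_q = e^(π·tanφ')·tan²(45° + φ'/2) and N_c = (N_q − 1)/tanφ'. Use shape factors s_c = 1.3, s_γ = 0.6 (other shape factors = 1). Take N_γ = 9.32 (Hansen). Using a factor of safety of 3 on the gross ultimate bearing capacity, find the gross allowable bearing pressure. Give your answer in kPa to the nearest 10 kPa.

N_q = e^(π·tan27°)·tan²(58.5°) = 13.2; N_c = (N_q − 1)/tanφ' = 23.94.
Effective surcharge at the founding depth q = γ·D_f = 20.5 × 2.9 = 59.45 kPa.
The water table coincides with the base, so in the self-weight term γ → γ' = 13.09 kN/m³.
q_ult = c·N_c·s_c + q·N_q + 0.5·γ·B·N_γ·s_γ
     = 14.3 × 23.942 × 1.3 + 59.45 × 13.199 + 0.5 × 13.09 × 1.4 × 9.32 × 0.6
     = 445.08 + 784.69 + 51.239 = 1281 kPa.
q_all = 1281 / 3 = 427 kPa.

q_all ≈ 430 kPa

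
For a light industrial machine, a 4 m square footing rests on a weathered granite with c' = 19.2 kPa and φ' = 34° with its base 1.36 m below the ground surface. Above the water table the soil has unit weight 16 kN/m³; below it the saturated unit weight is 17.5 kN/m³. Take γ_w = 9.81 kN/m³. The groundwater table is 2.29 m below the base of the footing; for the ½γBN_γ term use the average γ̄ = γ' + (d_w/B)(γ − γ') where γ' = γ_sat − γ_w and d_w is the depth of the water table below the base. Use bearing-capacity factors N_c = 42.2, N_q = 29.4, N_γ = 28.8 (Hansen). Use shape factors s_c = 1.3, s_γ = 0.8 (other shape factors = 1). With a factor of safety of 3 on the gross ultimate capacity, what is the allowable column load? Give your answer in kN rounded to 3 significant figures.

Overburden at base level: q = 16 × 1.36 = 21.76 kPa.
The water table is 2.29 m below the base (< B = 4 m), so the ½γBN_γ term uses γ̄ = γ' + (d_w/B)(γ − γ') = 7.69 + (2.29/4)(16 − 7.69) = 12.447 kN/m³.
Cohesion term c·N_c·s_c = 19.2 × 42.2 × 1.3 = 1053.3 kPa; surcharge term q·N_q = 21.76 × 29.4 = 639.74 kPa; self-weight term 0.5·γ·B·N_γ·s_γ = 0.5 × 12.447 × 4 × 28.8 × 0.8 = 573.58 kPa.
q_ult = 1053.3 + 639.74 + 573.58 = 2266.6 kPa.
Gross allowable pressure q_all = 2266.6 / 3 = 755.55 kPa.
Footing area = 16 m², so allowable column load = 755.55 × 16 = 12089 kN.

P_all ≈ 12100 kN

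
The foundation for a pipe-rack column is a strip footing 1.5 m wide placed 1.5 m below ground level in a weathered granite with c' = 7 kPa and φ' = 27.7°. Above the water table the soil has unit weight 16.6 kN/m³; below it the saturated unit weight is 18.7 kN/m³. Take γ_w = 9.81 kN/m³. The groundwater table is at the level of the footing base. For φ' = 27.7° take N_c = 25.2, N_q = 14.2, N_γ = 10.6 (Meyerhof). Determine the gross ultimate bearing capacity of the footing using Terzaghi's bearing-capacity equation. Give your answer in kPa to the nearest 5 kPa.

Effective surcharge at the founding depth q = γ·D_f = 16.6 × 1.5 = 24.9 kPa.
The water table coincides with the base, so in the self-weight term γ → γ' = 8.89 kN/m³.
q_ult = c·N_c + q·N_q + 0.5·γ·B·N_γ
     = 7 × 25.2 + 24.9 × 14.2 + 0.5 × 8.89 × 1.5 × 10.6
     = 176.4 + 353.58 + 70.675 = 600.66 kPa.

q_ult ≈ 600 kPa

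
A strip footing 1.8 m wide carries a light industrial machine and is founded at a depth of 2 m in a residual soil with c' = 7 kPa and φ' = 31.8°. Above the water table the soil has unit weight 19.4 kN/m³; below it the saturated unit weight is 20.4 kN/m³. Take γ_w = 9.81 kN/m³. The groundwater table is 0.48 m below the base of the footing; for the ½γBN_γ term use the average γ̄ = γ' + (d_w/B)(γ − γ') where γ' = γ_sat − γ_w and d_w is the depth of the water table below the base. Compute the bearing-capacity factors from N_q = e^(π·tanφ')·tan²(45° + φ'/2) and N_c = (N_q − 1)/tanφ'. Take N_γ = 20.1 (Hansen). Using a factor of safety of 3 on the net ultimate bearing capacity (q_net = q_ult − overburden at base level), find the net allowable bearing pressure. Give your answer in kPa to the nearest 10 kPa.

q_all(net) ≈ 440 kPa

N_q = e^(π·tan31.8°)·tan²(60.9°) = 22.64; N_c = (N_q − 1)/tanφ' = 34.9.
q = γ·D_f = 19.4 × 2 = 38.8 kPa.
γ' = 10.59 kN/m³; averaging over the depth B below the base, γ̄ = γ' + (d_w/B)(γ − γ') = 12.939 kN/m³.
c·N_c = 7 × 34.902 = 244.31 kPa
q·N_q = 38.8 × 22.64 = 878.43 kPa
0.5·γ·B·N_γ = 0.5 × 12.939 × 1.8 × 20.1 = 234.07 kPa
q_ult = 244.31 + 878.43 + 234.07 = 1356.8 kPa.
q_net = 1356.8 − 38.8 = 1318 kPa.
q_all(net) = 1318 / 3 = 439.34 kPa.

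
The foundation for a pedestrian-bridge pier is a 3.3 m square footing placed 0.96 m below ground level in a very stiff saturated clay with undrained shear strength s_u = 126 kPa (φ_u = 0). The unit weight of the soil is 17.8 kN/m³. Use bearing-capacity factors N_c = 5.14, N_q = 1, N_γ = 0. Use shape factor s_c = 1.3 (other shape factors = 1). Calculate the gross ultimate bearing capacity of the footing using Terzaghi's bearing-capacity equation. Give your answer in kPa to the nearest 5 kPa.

Effective surcharge at the founding depth q = γ·D_f = 17.8 × 0.96 = 17.088 kPa.
q_ult = c·N_c·s_c + q·N_q
     = 126 × 5.14 × 1.3 + 17.088 × 1
     = 841.93 + 17.088 = 859.02 kPa.

q_ult ≈ 860 kPa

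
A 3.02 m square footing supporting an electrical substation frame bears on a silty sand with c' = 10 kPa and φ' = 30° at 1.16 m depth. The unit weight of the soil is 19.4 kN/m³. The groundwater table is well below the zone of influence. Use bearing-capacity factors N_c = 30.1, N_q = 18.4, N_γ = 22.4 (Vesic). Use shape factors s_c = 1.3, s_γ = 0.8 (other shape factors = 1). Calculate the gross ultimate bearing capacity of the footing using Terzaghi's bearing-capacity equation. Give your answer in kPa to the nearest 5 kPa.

Overburden at base level: q = 19.4 × 1.16 = 22.504 kPa.
Cohesion term c·N_c·s_c = 10 × 30.1 × 1.3 = 391.3 kPa; surcharge term q·N_q = 22.504 × 18.4 = 414.07 kPa; self-weight term 0.5·γ·B·N_γ·s_γ = 0.5 × 19.4 × 3.02 × 22.4 × 0.8 = 524.95 kPa.
q_ult = 391.3 + 414.07 + 524.95 = 1330.3 kPa.

q_ult ≈ 1330 kPa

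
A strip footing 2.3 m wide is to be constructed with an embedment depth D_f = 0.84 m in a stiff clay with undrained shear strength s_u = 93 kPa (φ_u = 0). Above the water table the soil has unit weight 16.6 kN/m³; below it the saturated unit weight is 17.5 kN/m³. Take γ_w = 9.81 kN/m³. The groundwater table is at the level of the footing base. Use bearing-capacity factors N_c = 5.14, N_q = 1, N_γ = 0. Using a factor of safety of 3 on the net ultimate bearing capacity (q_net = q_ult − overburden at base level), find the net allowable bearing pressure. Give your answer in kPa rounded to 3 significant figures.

Overburden at base level: q = 16.6 × 0.84 = 13.944 kPa.
Cohesion term c·N_c = 93 × 5.14 = 478.02 kPa; surcharge term q·N_q = 13.944 × 1 = 13.944 kPa.
q_ult = 478.02 + 13.944 = 491.96 kPa.
q_net = 491.96 − 13.944 = 478.02 kPa.
q_all(net) = 478.02 / 3 = 159.34 kPa.

q_all(net) ≈ 159 kPa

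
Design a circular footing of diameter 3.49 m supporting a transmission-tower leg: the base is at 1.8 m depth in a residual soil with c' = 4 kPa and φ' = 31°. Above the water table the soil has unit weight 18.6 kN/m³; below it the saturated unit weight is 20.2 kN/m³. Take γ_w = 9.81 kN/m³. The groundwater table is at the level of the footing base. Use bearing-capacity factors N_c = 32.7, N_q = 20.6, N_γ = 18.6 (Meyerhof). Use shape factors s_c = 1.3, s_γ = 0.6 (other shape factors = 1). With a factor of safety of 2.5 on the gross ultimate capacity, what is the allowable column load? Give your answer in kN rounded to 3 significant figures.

P_all ≈ 4060 kN

Effective surcharge at the founding depth q = γ·D_f = 18.6 × 1.8 = 33.48 kPa.
The water table coincides with the base, so in the self-weight term γ → γ' = 10.39 kN/m³.
q_ult = c·N_c·s_c + q·N_q + 0.5·γ·B·N_γ·s_γ
     = 4 × 32.7 × 1.3 + 33.48 × 20.6 + 0.5 × 10.39 × 3.49 × 18.6 × 0.6
     = 170.04 + 689.69 + 202.34 = 1062.1 kPa.
Gross allowable pressure q_all = 1062.1 / 2.5 = 424.83 kPa.
Footing area = 9.5662 m², so allowable column load = 424.83 × 9.5662 = 4064 kN.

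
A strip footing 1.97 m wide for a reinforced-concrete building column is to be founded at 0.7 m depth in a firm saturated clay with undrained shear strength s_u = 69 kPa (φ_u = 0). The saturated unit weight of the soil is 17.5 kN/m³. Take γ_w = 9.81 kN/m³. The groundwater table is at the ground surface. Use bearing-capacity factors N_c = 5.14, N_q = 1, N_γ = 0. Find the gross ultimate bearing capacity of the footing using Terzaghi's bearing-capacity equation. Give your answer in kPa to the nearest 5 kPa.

q_ult ≈ 360 kPa

γ' = 17.5 − 9.81 = 7.69 kN/m³ (submerged throughout). q = 7.69 × 0.7 = 5.383 kPa.
c·N_c = 69 × 5.14 = 354.66 kPa
q·N_q = 5.383 × 1 = 5.383 kPa
q_ult = 354.66 + 5.383 = 360.04 kPa.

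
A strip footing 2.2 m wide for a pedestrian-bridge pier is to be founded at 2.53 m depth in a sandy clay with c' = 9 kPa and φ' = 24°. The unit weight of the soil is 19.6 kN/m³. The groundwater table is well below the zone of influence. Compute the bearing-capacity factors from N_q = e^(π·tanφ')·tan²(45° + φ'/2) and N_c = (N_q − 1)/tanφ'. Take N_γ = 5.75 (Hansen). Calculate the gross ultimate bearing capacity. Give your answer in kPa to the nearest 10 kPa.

tan24° = 0.4452, so N_q = e^(π×0.4452)·tan²(57°) = 4.05 × 2.371 = 9.6.
N_c = (9.6 − 1)/tan24° = 19.32.
Overburden at base level: q = 19.6 × 2.53 = 49.588 kPa.
Cohesion term c·N_c = 9 × 19.324 = 173.91 kPa; surcharge term q·N_q = 49.588 × 9.6034 = 476.21 kPa; self-weight term 0.5·γ·B·N_γ = 0.5 × 19.6 × 2.2 × 5.75 = 123.97 kPa.
q_ult = 173.91 + 476.21 + 123.97 = 774.09 kPa.

q_ult ≈ 770 kPa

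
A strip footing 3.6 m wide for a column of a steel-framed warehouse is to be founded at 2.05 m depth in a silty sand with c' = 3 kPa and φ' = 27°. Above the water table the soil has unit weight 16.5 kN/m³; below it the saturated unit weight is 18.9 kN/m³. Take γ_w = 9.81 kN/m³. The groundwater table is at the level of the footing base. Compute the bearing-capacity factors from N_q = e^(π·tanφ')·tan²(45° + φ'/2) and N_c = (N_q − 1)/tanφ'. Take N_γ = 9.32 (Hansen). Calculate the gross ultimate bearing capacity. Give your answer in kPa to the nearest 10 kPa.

tan27° = 0.5095, so N_q = e^(π×0.5095)·tan²(58.5°) = 4.957 × 2.663 = 13.2.
N_c = (13.2 − 1)/tan27° = 23.94.
q = γ·D_f = 16.5 × 2.05 = 33.825 kPa.
For the ½γBN_γ term take γ' = 18.9 − 9.81 = 9.09 kN/m³ (soil below base is submerged).
c·N_c = 3 × 23.942 = 71.827 kPa
q·N_q = 33.825 × 13.199 = 446.46 kPa
0.5·γ·B·N_γ = 0.5 × 9.09 × 3.6 × 9.32 = 152.49 kPa
q_ult = 71.827 + 446.46 + 152.49 = 670.78 kPa.

q_ult ≈ 670 kPa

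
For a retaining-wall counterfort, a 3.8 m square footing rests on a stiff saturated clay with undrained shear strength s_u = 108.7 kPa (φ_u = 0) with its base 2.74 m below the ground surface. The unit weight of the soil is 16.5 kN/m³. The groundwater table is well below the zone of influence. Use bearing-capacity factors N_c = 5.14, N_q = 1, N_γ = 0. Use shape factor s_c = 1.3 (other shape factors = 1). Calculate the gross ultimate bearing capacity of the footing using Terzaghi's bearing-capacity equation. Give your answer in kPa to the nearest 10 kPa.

q_ult ≈ 770 kPa

q = γ·D_f = 16.5 × 2.74 = 45.21 kPa.
c·N_c·s_c = 108.7 × 5.14 × 1.3 = 726.33 kPa
q·N_q = 45.21 × 1 = 45.21 kPa
q_ult = 726.33 + 45.21 = 771.54 kPa.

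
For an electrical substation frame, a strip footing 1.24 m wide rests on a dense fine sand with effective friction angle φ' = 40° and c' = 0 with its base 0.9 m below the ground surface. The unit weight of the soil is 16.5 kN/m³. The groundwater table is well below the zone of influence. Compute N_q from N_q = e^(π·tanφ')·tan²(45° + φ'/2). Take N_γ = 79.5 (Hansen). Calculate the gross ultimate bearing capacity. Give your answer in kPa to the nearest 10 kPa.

q_ult ≈ 1770 kPa

tan40° = 0.8391, so N_q = e^(π×0.8391)·tan²(65°) = 13.959 × 4.599 = 64.2.
Overburden at base level: q = 16.5 × 0.9 = 14.85 kPa.
Surcharge term q·N_q = 14.85 × 64.195 = 953.3 kPa; self-weight term 0.5·γ·B·N_γ = 0.5 × 16.5 × 1.24 × 79.5 = 813.29 kPa.
q_ult = 953.3 + 813.29 = 1766.6 kPa.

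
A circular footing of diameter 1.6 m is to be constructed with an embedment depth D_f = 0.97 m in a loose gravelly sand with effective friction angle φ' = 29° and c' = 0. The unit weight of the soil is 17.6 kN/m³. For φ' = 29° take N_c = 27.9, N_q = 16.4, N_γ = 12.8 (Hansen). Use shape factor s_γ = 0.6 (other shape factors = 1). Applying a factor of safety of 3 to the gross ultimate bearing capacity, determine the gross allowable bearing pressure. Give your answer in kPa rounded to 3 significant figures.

q = γ·D_f = 17.6 × 0.97 = 17.072 kPa.
q·N_q = 17.072 × 16.4 = 279.98 kPa
0.5·γ·B·N_γ·s_γ = 0.5 × 17.6 × 1.6 × 12.8 × 0.6 = 108.13 kPa
q_ult = 279.98 + 108.13 = 388.12 kPa.
q_all = q_ult / FS = 388.12 / 3 = 129.37 kPa.

q_all ≈ 129 kPa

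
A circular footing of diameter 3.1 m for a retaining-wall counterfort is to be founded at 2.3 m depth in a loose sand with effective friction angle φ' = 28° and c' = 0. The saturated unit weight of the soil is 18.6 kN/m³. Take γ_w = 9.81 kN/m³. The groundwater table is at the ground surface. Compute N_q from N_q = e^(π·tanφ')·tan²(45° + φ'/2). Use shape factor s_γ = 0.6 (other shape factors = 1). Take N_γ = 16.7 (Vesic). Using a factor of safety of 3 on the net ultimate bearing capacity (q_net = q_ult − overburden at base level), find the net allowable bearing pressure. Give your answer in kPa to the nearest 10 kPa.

q_all(net) ≈ 140 kPa

N_q = e^(π·tan28°)·tan²(59°) = 14.72.
Water table at ground surface, so effective unit weight γ' = 18.6 − 9.81 = 8.79 kN/m³ is used throughout; overburden q = 8.79 × 2.3 = 20.217 kPa; the same γ' applies in the ½γBN_γ term.
Surcharge term q·N_q = 20.217 × 14.72 = 297.59 kPa; self-weight term 0.5·γ·B·N_γ·s_γ = 0.5 × 8.79 × 3.1 × 16.7 × 0.6 = 136.52 kPa.
q_ult = 297.59 + 136.52 = 434.11 kPa.
q_net = 434.11 − 20.217 = 413.89 kPa.
q_all(net) = 413.89 / 3 = 137.96 kPa.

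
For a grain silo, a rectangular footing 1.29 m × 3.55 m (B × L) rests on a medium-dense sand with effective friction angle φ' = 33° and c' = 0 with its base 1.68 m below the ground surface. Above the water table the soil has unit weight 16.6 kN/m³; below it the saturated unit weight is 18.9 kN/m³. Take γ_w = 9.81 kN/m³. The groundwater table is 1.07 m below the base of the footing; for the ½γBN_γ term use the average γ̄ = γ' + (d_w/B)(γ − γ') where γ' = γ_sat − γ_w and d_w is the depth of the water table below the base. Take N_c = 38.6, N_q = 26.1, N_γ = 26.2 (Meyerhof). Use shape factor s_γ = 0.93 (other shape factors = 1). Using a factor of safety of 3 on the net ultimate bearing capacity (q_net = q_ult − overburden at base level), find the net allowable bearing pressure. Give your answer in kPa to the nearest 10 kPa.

q_all(net) ≈ 310 kPa

Overburden at base level: q = 16.6 × 1.68 = 27.888 kPa.
The water table is 1.07 m below the base (< B = 1.29 m), so the ½γBN_γ term uses γ̄ = γ' + (d_w/B)(γ − γ') = 9.09 + (1.07/1.29)(16.6 − 9.09) = 15.319 kN/m³.
Surcharge term q·N_q = 27.888 × 26.1 = 727.88 kPa; self-weight term 0.5·γ·B·N_γ·s_γ = 0.5 × 15.319 × 1.29 × 26.2 × 0.93 = 240.76 kPa.
q_ult = 727.88 + 240.76 = 968.63 kPa.
q_net = 968.63 − 27.888 = 940.75 kPa.
q_all(net) = 940.75 / 3 = 313.58 kPa.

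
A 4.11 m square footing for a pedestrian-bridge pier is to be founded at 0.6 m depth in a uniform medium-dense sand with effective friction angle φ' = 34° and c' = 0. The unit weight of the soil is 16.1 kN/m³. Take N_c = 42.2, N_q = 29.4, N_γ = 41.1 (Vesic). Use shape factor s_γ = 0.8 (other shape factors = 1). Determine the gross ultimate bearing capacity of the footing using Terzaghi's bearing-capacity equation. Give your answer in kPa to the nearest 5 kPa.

q_ult ≈ 1370 kPa

Effective surcharge at the founding depth q = γ·D_f = 16.1 × 0.6 = 9.66 kPa.
q_ult = q·N_q + 0.5·γ·B·N_γ·s_γ
     = 9.66 × 29.4 + 0.5 × 16.1 × 4.11 × 41.1 × 0.8
     = 284 + 1087.9 = 1371.9 kPa.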